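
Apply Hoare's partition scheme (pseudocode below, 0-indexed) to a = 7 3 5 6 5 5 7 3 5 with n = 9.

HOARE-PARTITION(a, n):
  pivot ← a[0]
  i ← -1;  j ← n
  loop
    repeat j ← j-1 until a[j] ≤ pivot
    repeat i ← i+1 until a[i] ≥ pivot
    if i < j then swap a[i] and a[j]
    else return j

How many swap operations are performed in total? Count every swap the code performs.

2

pivot = a[0] = 7; i = -1, j = 9
j→8 (a[8]=5≤7), i→0 (a[0]=7≥7); i<j, swap → 5 3 5 6 5 5 7 3 7
j→7 (a[7]=3≤7), i→6 (a[6]=7≥7); i<j, swap → 5 3 5 6 5 5 3 7 7
j→6, i→7; i≥j, return j=6. a = 5 3 5 6 5 5 3 7 7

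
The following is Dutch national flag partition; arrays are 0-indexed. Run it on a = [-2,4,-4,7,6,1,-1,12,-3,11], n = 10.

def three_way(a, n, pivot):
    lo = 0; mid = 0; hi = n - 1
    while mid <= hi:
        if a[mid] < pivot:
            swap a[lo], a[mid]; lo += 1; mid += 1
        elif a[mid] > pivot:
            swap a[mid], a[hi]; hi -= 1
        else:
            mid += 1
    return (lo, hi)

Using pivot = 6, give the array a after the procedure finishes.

lo=0 mid=0 hi=9
-2<6: swap(0,0), lo=1 mid=1 ⇒ [-2,4,-4,7,6,1,-1,12,-3,11]
4<6: swap(1,1), lo=2 mid=2 ⇒ [-2,4,-4,7,6,1,-1,12,-3,11]
-4<6: swap(2,2), lo=3 mid=3 ⇒ [-2,4,-4,7,6,1,-1,12,-3,11]
7>6: swap(3,9), hi=8 ⇒ [-2,4,-4,11,6,1,-1,12,-3,7]
11>6: swap(3,8), hi=7 ⇒ [-2,4,-4,-3,6,1,-1,12,11,7]
-3<6: swap(3,3), lo=4 mid=4 ⇒ [-2,4,-4,-3,6,1,-1,12,11,7]
6=6: mid=5
1<6: swap(4,5), lo=5 mid=6 ⇒ [-2,4,-4,-3,1,6,-1,12,11,7]
-1<6: swap(5,6), lo=6 mid=7 ⇒ [-2,4,-4,-3,1,-1,6,12,11,7]
12>6: swap(7,7), hi=6 ⇒ [-2,4,-4,-3,1,-1,6,12,11,7]
done. lo=6 hi=6; a=[-2,4,-4,-3,1,-1,6,12,11,7]

[-2,4,-4,-3,1,-1,6,12,11,7]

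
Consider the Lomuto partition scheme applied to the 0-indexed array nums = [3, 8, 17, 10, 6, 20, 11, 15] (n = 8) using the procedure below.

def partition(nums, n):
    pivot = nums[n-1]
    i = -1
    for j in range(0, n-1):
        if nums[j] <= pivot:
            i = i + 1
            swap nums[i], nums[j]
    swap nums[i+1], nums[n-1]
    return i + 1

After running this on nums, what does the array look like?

pivot=15, i=-1
j=0: 3≤15, i=0, swap(0,0) ⇒ [3, 8, 17, 10, 6, 20, 11, 15]
j=1: 8≤15, i=1, swap(1,1) ⇒ [3, 8, 17, 10, 6, 20, 11, 15]
j=2: 17>15, skip
j=3: 10≤15, i=2, swap(2,3) ⇒ [3, 8, 10, 17, 6, 20, 11, 15]
j=4: 6≤15, i=3, swap(3,4) ⇒ [3, 8, 10, 6, 17, 20, 11, 15]
j=5: 20>15, skip
j=6: 11≤15, i=4, swap(4,6) ⇒ [3, 8, 10, 6, 11, 20, 17, 15]
swap(5,7) ⇒ [3, 8, 10, 6, 11, 15, 17, 20]; return 5

[3, 8, 10, 6, 11, 15, 17, 20]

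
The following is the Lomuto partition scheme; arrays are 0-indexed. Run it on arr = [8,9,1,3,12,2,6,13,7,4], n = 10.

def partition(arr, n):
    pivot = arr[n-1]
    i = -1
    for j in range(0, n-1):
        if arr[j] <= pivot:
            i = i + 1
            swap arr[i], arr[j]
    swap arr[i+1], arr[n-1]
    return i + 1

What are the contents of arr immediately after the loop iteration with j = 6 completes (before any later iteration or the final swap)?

[1,3,2,9,12,8,6,13,7,4]

pivot = arr[9] = 4; i = -1
j=0: arr[0]=8 > 4 → no swap
j=1: arr[1]=9 > 4 → no swap
j=2: arr[2]=1 ≤ 4 → i=0, swap arr[0],arr[2] → [1,9,8,3,12,2,6,13,7,4]
j=3: arr[3]=3 ≤ 4 → i=1, swap arr[1],arr[3] → [1,3,8,9,12,2,6,13,7,4]
j=4: arr[4]=12 > 4 → no swap
j=5: arr[5]=2 ≤ 4 → i=2, swap arr[2],arr[5] → [1,3,2,9,12,8,6,13,7,4]
j=6: arr[6]=6 > 4 → no swap
(after j=6) arr = [1,3,2,9,12,8,6,13,7,4]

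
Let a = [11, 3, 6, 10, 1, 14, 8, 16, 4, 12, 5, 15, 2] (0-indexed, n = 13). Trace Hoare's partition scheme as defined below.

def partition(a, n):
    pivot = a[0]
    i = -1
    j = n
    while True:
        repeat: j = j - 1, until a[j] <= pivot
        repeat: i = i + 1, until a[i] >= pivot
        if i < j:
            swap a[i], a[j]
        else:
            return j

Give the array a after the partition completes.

pivot=11
j stops at 12 (2), i stops at 0 (11); swap ⇒ [2, 3, 6, 10, 1, 14, 8, 16, 4, 12, 5, 15, 11]
j stops at 10 (5), i stops at 5 (14); swap ⇒ [2, 3, 6, 10, 1, 5, 8, 16, 4, 12, 14, 15, 11]
j stops at 8 (4), i stops at 7 (16); swap ⇒ [2, 3, 6, 10, 1, 5, 8, 4, 16, 12, 14, 15, 11]
j stops at 7, i stops at 8; i≥j ⇒ return 7. a=[2, 3, 6, 10, 1, 5, 8, 4, 16, 12, 14, 15, 11]

[2, 3, 6, 10, 1, 5, 8, 4, 16, 12, 14, 15, 11]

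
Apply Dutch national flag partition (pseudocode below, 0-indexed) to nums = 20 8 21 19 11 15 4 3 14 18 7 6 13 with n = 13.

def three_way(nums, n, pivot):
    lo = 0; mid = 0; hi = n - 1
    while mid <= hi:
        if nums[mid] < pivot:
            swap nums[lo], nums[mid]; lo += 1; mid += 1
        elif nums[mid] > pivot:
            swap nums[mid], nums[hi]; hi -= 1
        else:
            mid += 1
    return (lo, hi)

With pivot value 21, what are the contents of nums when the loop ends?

pivot = 21; lo=0, mid=0, hi=12
nums[mid]=20<21: swap nums[0],nums[0]; lo=1,mid=1 → 20 8 21 19 11 15 4 3 14 18 7 6 13
nums[mid]=8<21: swap nums[1],nums[1]; lo=2,mid=2 → 20 8 21 19 11 15 4 3 14 18 7 6 13
nums[mid]=21=21: mid=3
nums[mid]=19<21: swap nums[2],nums[3]; lo=3,mid=4 → 20 8 19 21 11 15 4 3 14 18 7 6 13
nums[mid]=11<21: swap nums[3],nums[4]; lo=4,mid=5 → 20 8 19 11 21 15 4 3 14 18 7 6 13
nums[mid]=15<21: swap nums[4],nums[5]; lo=5,mid=6 → 20 8 19 11 15 21 4 3 14 18 7 6 13
nums[mid]=4<21: swap nums[5],nums[6]; lo=6,mid=7 → 20 8 19 11 15 4 21 3 14 18 7 6 13
nums[mid]=3<21: swap nums[6],nums[7]; lo=7,mid=8 → 20 8 19 11 15 4 3 21 14 18 7 6 13
nums[mid]=14<21: swap nums[7],nums[8]; lo=8,mid=9 → 20 8 19 11 15 4 3 14 21 18 7 6 13
nums[mid]=18<21: swap nums[8],nums[9]; lo=9,mid=10 → 20 8 19 11 15 4 3 14 18 21 7 6 13
nums[mid]=7<21: swap nums[9],nums[10]; lo=10,mid=11 → 20 8 19 11 15 4 3 14 18 7 21 6 13
nums[mid]=6<21: swap nums[10],nums[11]; lo=11,mid=12 → 20 8 19 11 15 4 3 14 18 7 6 21 13
nums[mid]=13<21: swap nums[11],nums[12]; lo=12,mid=13 → 20 8 19 11 15 4 3 14 18 7 6 13 21
end: lo=12, hi=12; nums = 20 8 19 11 15 4 3 14 18 7 6 13 21

20 8 19 11 15 4 3 14 18 7 6 13 21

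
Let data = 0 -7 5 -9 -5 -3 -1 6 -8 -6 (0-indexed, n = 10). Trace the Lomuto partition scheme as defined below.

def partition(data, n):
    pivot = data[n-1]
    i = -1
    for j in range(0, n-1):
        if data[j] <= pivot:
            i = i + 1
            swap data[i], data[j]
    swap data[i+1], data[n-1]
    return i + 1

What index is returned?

pivot = data[9] = -6; i = -1
j=0: data[0]=0 > -6 → no swap
j=1: data[1]=-7 ≤ -6 → i=0, swap data[0],data[1] → -7 0 5 -9 -5 -3 -1 6 -8 -6
j=2: data[2]=5 > -6 → no swap
j=3: data[3]=-9 ≤ -6 → i=1, swap data[1],data[3] → -7 -9 5 0 -5 -3 -1 6 -8 -6
j=4: data[4]=-5 > -6 → no swap
j=5: data[5]=-3 > -6 → no swap
j=6: data[6]=-1 > -6 → no swap
j=7: data[7]=6 > -6 → no swap
j=8: data[8]=-8 ≤ -6 → i=2, swap data[2],data[8] → -7 -9 -8 0 -5 -3 -1 6 5 -6
final swap data[3],data[9] → -7 -9 -8 -6 -5 -3 -1 6 5 0; return 3

3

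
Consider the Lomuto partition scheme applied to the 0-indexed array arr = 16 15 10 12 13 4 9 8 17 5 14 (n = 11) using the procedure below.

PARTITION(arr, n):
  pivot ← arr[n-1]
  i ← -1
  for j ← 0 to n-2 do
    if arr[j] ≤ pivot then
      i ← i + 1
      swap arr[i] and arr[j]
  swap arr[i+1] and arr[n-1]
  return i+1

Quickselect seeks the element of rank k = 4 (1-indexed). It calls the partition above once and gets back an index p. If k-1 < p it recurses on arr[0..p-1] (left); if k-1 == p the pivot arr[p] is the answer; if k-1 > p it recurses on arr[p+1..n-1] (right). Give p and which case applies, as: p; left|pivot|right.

pivot=14, i=-1
j=0: 16>14, skip
j=1: 15>14, skip
j=2: 10≤14, i=0, swap(0,2) ⇒ 10 15 16 12 13 4 9 8 17 5 14
j=3: 12≤14, i=1, swap(1,3) ⇒ 10 12 16 15 13 4 9 8 17 5 14
j=4: 13≤14, i=2, swap(2,4) ⇒ 10 12 13 15 16 4 9 8 17 5 14
j=5: 4≤14, i=3, swap(3,5) ⇒ 10 12 13 4 16 15 9 8 17 5 14
j=6: 9≤14, i=4, swap(4,6) ⇒ 10 12 13 4 9 15 16 8 17 5 14
j=7: 8≤14, i=5, swap(5,7) ⇒ 10 12 13 4 9 8 16 15 17 5 14
j=8: 17>14, skip
j=9: 5≤14, i=6, swap(6,9) ⇒ 10 12 13 4 9 8 5 15 17 16 14
swap(7,10) ⇒ 10 12 13 4 9 8 5 14 17 16 15; return 7
p = 7; k-1 = 3 < 7 ⇒ left

7; left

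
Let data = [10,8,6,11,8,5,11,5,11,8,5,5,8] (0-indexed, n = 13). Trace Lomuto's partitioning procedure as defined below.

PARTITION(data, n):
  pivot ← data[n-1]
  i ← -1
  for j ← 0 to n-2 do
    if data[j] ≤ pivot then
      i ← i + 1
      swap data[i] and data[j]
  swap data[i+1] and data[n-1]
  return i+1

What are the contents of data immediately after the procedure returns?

[8,6,8,5,5,8,5,5,8,11,11,10,11]

pivot = data[12] = 8; i = -1
j=0: data[0]=10 > 8 → no swap
j=1: data[1]=8 ≤ 8 → i=0, swap data[0],data[1] → [8,10,6,11,8,5,11,5,11,8,5,5,8]
j=2: data[2]=6 ≤ 8 → i=1, swap data[1],data[2] → [8,6,10,11,8,5,11,5,11,8,5,5,8]
j=3: data[3]=11 > 8 → no swap
j=4: data[4]=8 ≤ 8 → i=2, swap data[2],data[4] → [8,6,8,11,10,5,11,5,11,8,5,5,8]
j=5: data[5]=5 ≤ 8 → i=3, swap data[3],data[5] → [8,6,8,5,10,11,11,5,11,8,5,5,8]
j=6: data[6]=11 > 8 → no swap
j=7: data[7]=5 ≤ 8 → i=4, swap data[4],data[7] → [8,6,8,5,5,11,11,10,11,8,5,5,8]
j=8: data[8]=11 > 8 → no swap
j=9: data[9]=8 ≤ 8 → i=5, swap data[5],data[9] → [8,6,8,5,5,8,11,10,11,11,5,5,8]
j=10: data[10]=5 ≤ 8 → i=6, swap data[6],data[10] → [8,6,8,5,5,8,5,10,11,11,11,5,8]
j=11: data[11]=5 ≤ 8 → i=7, swap data[7],data[11] → [8,6,8,5,5,8,5,5,11,11,11,10,8]
final swap data[8],data[12] → [8,6,8,5,5,8,5,5,8,11,11,10,11]; return 8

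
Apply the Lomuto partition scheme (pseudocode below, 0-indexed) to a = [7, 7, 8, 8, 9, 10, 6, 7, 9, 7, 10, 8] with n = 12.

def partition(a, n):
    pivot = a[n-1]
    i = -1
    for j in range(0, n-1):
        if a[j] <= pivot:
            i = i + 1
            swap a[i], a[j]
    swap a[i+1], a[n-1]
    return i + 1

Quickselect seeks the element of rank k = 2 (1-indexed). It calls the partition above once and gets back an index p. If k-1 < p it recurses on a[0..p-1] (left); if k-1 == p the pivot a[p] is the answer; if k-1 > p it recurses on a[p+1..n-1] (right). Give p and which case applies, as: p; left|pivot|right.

7; left

pivot=8, i=-1
j=0: 7≤8, i=0, swap(0,0) ⇒ [7, 7, 8, 8, 9, 10, 6, 7, 9, 7, 10, 8]
j=1: 7≤8, i=1, swap(1,1) ⇒ [7, 7, 8, 8, 9, 10, 6, 7, 9, 7, 10, 8]
j=2: 8≤8, i=2, swap(2,2) ⇒ [7, 7, 8, 8, 9, 10, 6, 7, 9, 7, 10, 8]
j=3: 8≤8, i=3, swap(3,3) ⇒ [7, 7, 8, 8, 9, 10, 6, 7, 9, 7, 10, 8]
j=4: 9>8, skip
j=5: 10>8, skip
j=6: 6≤8, i=4, swap(4,6) ⇒ [7, 7, 8, 8, 6, 10, 9, 7, 9, 7, 10, 8]
j=7: 7≤8, i=5, swap(5,7) ⇒ [7, 7, 8, 8, 6, 7, 9, 10, 9, 7, 10, 8]
j=8: 9>8, skip
j=9: 7≤8, i=6, swap(6,9) ⇒ [7, 7, 8, 8, 6, 7, 7, 10, 9, 9, 10, 8]
j=10: 10>8, skip
swap(7,11) ⇒ [7, 7, 8, 8, 6, 7, 7, 8, 9, 9, 10, 10]; return 7
p = 7; k-1 = 1 < 7 ⇒ left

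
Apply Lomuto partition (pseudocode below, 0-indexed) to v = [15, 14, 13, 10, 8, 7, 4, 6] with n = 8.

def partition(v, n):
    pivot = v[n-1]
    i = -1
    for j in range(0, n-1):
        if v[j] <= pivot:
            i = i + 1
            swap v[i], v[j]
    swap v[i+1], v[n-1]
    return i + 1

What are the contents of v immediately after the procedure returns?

pivot = v[7] = 6; i = -1
j=0: v[0]=15 > 6 → no swap
j=1: v[1]=14 > 6 → no swap
j=2: v[2]=13 > 6 → no swap
j=3: v[3]=10 > 6 → no swap
j=4: v[4]=8 > 6 → no swap
j=5: v[5]=7 > 6 → no swap
j=6: v[6]=4 ≤ 6 → i=0, swap v[0],v[6] → [4, 14, 13, 10, 8, 7, 15, 6]
final swap v[1],v[7] → [4, 6, 13, 10, 8, 7, 15, 14]; return 1

[4, 6, 13, 10, 8, 7, 15, 14]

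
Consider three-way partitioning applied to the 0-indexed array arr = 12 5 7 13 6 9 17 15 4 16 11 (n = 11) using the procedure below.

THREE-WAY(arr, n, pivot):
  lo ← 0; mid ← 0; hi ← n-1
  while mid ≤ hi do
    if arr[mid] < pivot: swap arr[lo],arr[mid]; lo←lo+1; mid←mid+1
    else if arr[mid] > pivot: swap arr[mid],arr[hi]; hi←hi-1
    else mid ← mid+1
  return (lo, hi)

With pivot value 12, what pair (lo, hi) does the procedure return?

lo=0 mid=0 hi=10
12=12: mid=1
5<12: swap(0,1), lo=1 mid=2 ⇒ 5 12 7 13 6 9 17 15 4 16 11
7<12: swap(1,2), lo=2 mid=3 ⇒ 5 7 12 13 6 9 17 15 4 16 11
13>12: swap(3,10), hi=9 ⇒ 5 7 12 11 6 9 17 15 4 16 13
11<12: swap(2,3), lo=3 mid=4 ⇒ 5 7 11 12 6 9 17 15 4 16 13
6<12: swap(3,4), lo=4 mid=5 ⇒ 5 7 11 6 12 9 17 15 4 16 13
9<12: swap(4,5), lo=5 mid=6 ⇒ 5 7 11 6 9 12 17 15 4 16 13
17>12: swap(6,9), hi=8 ⇒ 5 7 11 6 9 12 16 15 4 17 13
16>12: swap(6,8), hi=7 ⇒ 5 7 11 6 9 12 4 15 16 17 13
4<12: swap(5,6), lo=6 mid=7 ⇒ 5 7 11 6 9 4 12 15 16 17 13
15>12: swap(7,7), hi=6 ⇒ 5 7 11 6 9 4 12 15 16 17 13
done. lo=6 hi=6; arr=5 7 11 6 9 4 12 15 16 17 13

(6, 6)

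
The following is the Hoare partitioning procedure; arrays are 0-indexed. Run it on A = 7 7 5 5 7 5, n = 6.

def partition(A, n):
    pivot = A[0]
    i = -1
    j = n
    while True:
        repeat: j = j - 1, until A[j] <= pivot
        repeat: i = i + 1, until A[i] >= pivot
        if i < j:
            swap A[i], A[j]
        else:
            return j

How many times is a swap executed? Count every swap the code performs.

2

pivot = A[0] = 7; i = -1, j = 6
j→5 (A[5]=5≤7), i→0 (A[0]=7≥7); i<j, swap → 5 7 5 5 7 7
j→4 (A[4]=7≤7), i→1 (A[1]=7≥7); i<j, swap → 5 7 5 5 7 7
j→3, i→4; i≥j, return j=3. A = 5 7 5 5 7 7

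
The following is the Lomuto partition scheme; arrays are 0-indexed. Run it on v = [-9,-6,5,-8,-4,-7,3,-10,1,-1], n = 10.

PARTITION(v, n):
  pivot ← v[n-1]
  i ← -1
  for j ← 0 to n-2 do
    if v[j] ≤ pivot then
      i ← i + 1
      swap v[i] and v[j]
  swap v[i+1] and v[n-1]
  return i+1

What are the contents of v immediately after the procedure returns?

pivot=-1, i=-1
j=0: -9≤-1, i=0, swap(0,0) ⇒ [-9,-6,5,-8,-4,-7,3,-10,1,-1]
j=1: -6≤-1, i=1, swap(1,1) ⇒ [-9,-6,5,-8,-4,-7,3,-10,1,-1]
j=2: 5>-1, skip
j=3: -8≤-1, i=2, swap(2,3) ⇒ [-9,-6,-8,5,-4,-7,3,-10,1,-1]
j=4: -4≤-1, i=3, swap(3,4) ⇒ [-9,-6,-8,-4,5,-7,3,-10,1,-1]
j=5: -7≤-1, i=4, swap(4,5) ⇒ [-9,-6,-8,-4,-7,5,3,-10,1,-1]
j=6: 3>-1, skip
j=7: -10≤-1, i=5, swap(5,7) ⇒ [-9,-6,-8,-4,-7,-10,3,5,1,-1]
j=8: 1>-1, skip
swap(6,9) ⇒ [-9,-6,-8,-4,-7,-10,-1,5,1,3]; return 6

[-9,-6,-8,-4,-7,-10,-1,5,1,3]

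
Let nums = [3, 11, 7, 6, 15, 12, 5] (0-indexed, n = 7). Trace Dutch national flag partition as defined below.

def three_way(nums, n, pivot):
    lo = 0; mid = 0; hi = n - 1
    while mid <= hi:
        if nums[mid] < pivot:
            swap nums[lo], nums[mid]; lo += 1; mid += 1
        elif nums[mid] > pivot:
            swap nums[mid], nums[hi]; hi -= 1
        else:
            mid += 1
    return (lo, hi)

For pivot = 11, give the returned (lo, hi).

pivot = 11; lo=0, mid=0, hi=6
nums[mid]=3<11: swap nums[0],nums[0]; lo=1,mid=1 → [3, 11, 7, 6, 15, 12, 5]
nums[mid]=11=11: mid=2
nums[mid]=7<11: swap nums[1],nums[2]; lo=2,mid=3 → [3, 7, 11, 6, 15, 12, 5]
nums[mid]=6<11: swap nums[2],nums[3]; lo=3,mid=4 → [3, 7, 6, 11, 15, 12, 5]
nums[mid]=15>11: swap nums[4],nums[6]; hi=5 → [3, 7, 6, 11, 5, 12, 15]
nums[mid]=5<11: swap nums[3],nums[4]; lo=4,mid=5 → [3, 7, 6, 5, 11, 12, 15]
nums[mid]=12>11: swap nums[5],nums[5]; hi=4 → [3, 7, 6, 5, 11, 12, 15]
end: lo=4, hi=4; nums = [3, 7, 6, 5, 11, 12, 15]

(4, 4)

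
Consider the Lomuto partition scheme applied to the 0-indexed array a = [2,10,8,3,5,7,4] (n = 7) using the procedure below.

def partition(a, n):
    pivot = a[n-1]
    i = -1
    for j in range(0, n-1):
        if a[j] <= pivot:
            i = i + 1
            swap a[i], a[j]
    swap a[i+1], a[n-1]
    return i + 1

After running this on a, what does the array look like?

[2,3,4,10,5,7,8]

pivot=4, i=-1
j=0: 2≤4, i=0, swap(0,0) ⇒ [2,10,8,3,5,7,4]
j=1: 10>4, skip
j=2: 8>4, skip
j=3: 3≤4, i=1, swap(1,3) ⇒ [2,3,8,10,5,7,4]
j=4: 5>4, skip
j=5: 7>4, skip
swap(2,6) ⇒ [2,3,4,10,5,7,8]; return 2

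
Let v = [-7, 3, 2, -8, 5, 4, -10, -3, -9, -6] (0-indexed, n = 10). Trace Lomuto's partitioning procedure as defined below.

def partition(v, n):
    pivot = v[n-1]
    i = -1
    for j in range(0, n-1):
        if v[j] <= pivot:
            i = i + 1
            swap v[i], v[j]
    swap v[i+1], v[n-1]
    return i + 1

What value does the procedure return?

4

pivot=-6, i=-1
j=0: -7≤-6, i=0, swap(0,0) ⇒ [-7, 3, 2, -8, 5, 4, -10, -3, -9, -6]
j=1: 3>-6, skip
j=2: 2>-6, skip
j=3: -8≤-6, i=1, swap(1,3) ⇒ [-7, -8, 2, 3, 5, 4, -10, -3, -9, -6]
j=4: 5>-6, skip
j=5: 4>-6, skip
j=6: -10≤-6, i=2, swap(2,6) ⇒ [-7, -8, -10, 3, 5, 4, 2, -3, -9, -6]
j=7: -3>-6, skip
j=8: -9≤-6, i=3, swap(3,8) ⇒ [-7, -8, -10, -9, 5, 4, 2, -3, 3, -6]
swap(4,9) ⇒ [-7, -8, -10, -9, -6, 4, 2, -3, 3, 5]; return 4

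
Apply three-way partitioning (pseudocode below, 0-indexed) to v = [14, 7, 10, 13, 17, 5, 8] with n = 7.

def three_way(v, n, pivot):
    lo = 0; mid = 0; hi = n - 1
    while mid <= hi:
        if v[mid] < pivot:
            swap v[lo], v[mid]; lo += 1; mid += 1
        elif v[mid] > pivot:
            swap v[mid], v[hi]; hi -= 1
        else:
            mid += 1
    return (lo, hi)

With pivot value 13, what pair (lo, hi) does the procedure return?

(4, 4)

lo=0 mid=0 hi=6
14>13: swap(0,6), hi=5 ⇒ [8, 7, 10, 13, 17, 5, 14]
8<13: swap(0,0), lo=1 mid=1 ⇒ [8, 7, 10, 13, 17, 5, 14]
7<13: swap(1,1), lo=2 mid=2 ⇒ [8, 7, 10, 13, 17, 5, 14]
10<13: swap(2,2), lo=3 mid=3 ⇒ [8, 7, 10, 13, 17, 5, 14]
13=13: mid=4
17>13: swap(4,5), hi=4 ⇒ [8, 7, 10, 13, 5, 17, 14]
5<13: swap(3,4), lo=4 mid=5 ⇒ [8, 7, 10, 5, 13, 17, 14]
done. lo=4 hi=4; v=[8, 7, 10, 5, 13, 17, 14]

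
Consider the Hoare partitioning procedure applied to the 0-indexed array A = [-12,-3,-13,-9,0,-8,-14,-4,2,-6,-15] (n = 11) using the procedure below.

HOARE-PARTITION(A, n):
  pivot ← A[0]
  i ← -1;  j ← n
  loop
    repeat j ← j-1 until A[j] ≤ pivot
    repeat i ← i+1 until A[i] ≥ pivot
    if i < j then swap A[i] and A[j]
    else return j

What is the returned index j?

pivot = A[0] = -12; i = -1, j = 11
j→10 (A[10]=-15≤-12), i→0 (A[0]=-12≥-12); i<j, swap → [-15,-3,-13,-9,0,-8,-14,-4,2,-6,-12]
j→6 (A[6]=-14≤-12), i→1 (A[1]=-3≥-12); i<j, swap → [-15,-14,-13,-9,0,-8,-3,-4,2,-6,-12]
j→2, i→3; i≥j, return j=2. A = [-15,-14,-13,-9,0,-8,-3,-4,2,-6,-12]

2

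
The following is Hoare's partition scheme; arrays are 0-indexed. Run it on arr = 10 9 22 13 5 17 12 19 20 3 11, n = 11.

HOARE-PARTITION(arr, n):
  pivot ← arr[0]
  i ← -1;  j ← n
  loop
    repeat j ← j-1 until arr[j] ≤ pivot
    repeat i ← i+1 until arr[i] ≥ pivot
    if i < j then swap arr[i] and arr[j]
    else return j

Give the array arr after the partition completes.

pivot = arr[0] = 10; i = -1, j = 11
j→9 (arr[9]=3≤10), i→0 (arr[0]=10≥10); i<j, swap → 3 9 22 13 5 17 12 19 20 10 11
j→4 (arr[4]=5≤10), i→2 (arr[2]=22≥10); i<j, swap → 3 9 5 13 22 17 12 19 20 10 11
j→2, i→3; i≥j, return j=2. arr = 3 9 5 13 22 17 12 19 20 10 11

3 9 5 13 22 17 12 19 20 10 11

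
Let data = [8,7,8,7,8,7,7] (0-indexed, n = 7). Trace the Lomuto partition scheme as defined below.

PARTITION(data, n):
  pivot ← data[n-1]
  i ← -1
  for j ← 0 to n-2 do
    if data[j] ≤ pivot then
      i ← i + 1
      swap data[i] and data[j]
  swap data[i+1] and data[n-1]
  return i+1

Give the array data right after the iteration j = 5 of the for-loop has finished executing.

[7,7,7,8,8,8,7]

pivot=7, i=-1
j=0: 8>7, skip
j=1: 7≤7, i=0, swap(0,1) ⇒ [7,8,8,7,8,7,7]
j=2: 8>7, skip
j=3: 7≤7, i=1, swap(1,3) ⇒ [7,7,8,8,8,7,7]
j=4: 8>7, skip
j=5: 7≤7, i=2, swap(2,5) ⇒ [7,7,7,8,8,8,7]
(after j=5) data = [7,7,7,8,8,8,7]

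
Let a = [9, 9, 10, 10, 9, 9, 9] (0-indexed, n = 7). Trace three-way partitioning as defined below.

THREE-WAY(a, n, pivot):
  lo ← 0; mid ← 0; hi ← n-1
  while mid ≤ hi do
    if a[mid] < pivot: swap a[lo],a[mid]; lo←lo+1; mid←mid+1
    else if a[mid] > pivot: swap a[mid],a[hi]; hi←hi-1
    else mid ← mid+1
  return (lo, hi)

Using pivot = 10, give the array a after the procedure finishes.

pivot = 10; lo=0, mid=0, hi=6
a[mid]=9<10: swap a[0],a[0]; lo=1,mid=1 → [9, 9, 10, 10, 9, 9, 9]
a[mid]=9<10: swap a[1],a[1]; lo=2,mid=2 → [9, 9, 10, 10, 9, 9, 9]
a[mid]=10=10: mid=3
a[mid]=10=10: mid=4
a[mid]=9<10: swap a[2],a[4]; lo=3,mid=5 → [9, 9, 9, 10, 10, 9, 9]
a[mid]=9<10: swap a[3],a[5]; lo=4,mid=6 → [9, 9, 9, 9, 10, 10, 9]
a[mid]=9<10: swap a[4],a[6]; lo=5,mid=7 → [9, 9, 9, 9, 9, 10, 10]
end: lo=5, hi=6; a = [9, 9, 9, 9, 9, 10, 10]

[9, 9, 9, 9, 9, 10, 10]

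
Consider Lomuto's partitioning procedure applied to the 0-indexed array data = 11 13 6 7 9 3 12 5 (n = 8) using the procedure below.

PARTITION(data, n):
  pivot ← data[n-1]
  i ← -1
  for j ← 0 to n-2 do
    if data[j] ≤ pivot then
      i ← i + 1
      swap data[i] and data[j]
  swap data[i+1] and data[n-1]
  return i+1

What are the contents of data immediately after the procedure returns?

3 5 6 7 9 11 12 13

pivot=5, i=-1
j=0: 11>5, skip
j=1: 13>5, skip
j=2: 6>5, skip
j=3: 7>5, skip
j=4: 9>5, skip
j=5: 3≤5, i=0, swap(0,5) ⇒ 3 13 6 7 9 11 12 5
j=6: 12>5, skip
swap(1,7) ⇒ 3 5 6 7 9 11 12 13; return 1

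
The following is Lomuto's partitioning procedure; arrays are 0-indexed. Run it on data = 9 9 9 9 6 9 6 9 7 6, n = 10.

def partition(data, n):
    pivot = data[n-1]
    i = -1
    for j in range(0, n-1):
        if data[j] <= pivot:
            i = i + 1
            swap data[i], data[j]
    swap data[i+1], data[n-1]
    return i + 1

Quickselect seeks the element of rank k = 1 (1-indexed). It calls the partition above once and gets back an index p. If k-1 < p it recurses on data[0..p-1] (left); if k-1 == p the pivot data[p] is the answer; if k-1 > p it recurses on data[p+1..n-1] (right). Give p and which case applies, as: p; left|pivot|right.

pivot=6, i=-1
j=0: 9>6, skip
j=1: 9>6, skip
j=2: 9>6, skip
j=3: 9>6, skip
j=4: 6≤6, i=0, swap(0,4) ⇒ 6 9 9 9 9 9 6 9 7 6
j=5: 9>6, skip
j=6: 6≤6, i=1, swap(1,6) ⇒ 6 6 9 9 9 9 9 9 7 6
j=7: 9>6, skip
j=8: 7>6, skip
swap(2,9) ⇒ 6 6 6 9 9 9 9 9 7 9; return 2
p = 2; k-1 = 0 < 2 ⇒ left

2; left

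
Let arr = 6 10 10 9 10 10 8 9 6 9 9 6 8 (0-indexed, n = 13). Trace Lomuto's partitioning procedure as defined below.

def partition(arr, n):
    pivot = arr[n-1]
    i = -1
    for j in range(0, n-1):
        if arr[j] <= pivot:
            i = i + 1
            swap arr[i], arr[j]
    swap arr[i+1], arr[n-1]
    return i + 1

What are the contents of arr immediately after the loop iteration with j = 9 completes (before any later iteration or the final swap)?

pivot=8, i=-1
j=0: 6≤8, i=0, swap(0,0) ⇒ 6 10 10 9 10 10 8 9 6 9 9 6 8
j=1: 10>8, skip
j=2: 10>8, skip
j=3: 9>8, skip
j=4: 10>8, skip
j=5: 10>8, skip
j=6: 8≤8, i=1, swap(1,6) ⇒ 6 8 10 9 10 10 10 9 6 9 9 6 8
j=7: 9>8, skip
j=8: 6≤8, i=2, swap(2,8) ⇒ 6 8 6 9 10 10 10 9 10 9 9 6 8
j=9: 9>8, skip
(after j=9) arr = 6 8 6 9 10 10 10 9 10 9 9 6 8

6 8 6 9 10 10 10 9 10 9 9 6 8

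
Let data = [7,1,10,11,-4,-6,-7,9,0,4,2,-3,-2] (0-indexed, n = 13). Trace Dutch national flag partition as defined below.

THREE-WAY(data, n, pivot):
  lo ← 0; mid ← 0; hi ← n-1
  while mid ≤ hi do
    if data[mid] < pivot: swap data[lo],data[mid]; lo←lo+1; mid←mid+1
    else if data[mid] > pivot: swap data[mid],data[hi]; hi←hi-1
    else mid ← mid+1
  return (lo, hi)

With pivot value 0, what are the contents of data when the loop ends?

pivot = 0; lo=0, mid=0, hi=12
data[mid]=7>0: swap data[0],data[12]; hi=11 → [-2,1,10,11,-4,-6,-7,9,0,4,2,-3,7]
data[mid]=-2<0: swap data[0],data[0]; lo=1,mid=1 → [-2,1,10,11,-4,-6,-7,9,0,4,2,-3,7]
data[mid]=1>0: swap data[1],data[11]; hi=10 → [-2,-3,10,11,-4,-6,-7,9,0,4,2,1,7]
data[mid]=-3<0: swap data[1],data[1]; lo=2,mid=2 → [-2,-3,10,11,-4,-6,-7,9,0,4,2,1,7]
data[mid]=10>0: swap data[2],data[10]; hi=9 → [-2,-3,2,11,-4,-6,-7,9,0,4,10,1,7]
data[mid]=2>0: swap data[2],data[9]; hi=8 → [-2,-3,4,11,-4,-6,-7,9,0,2,10,1,7]
data[mid]=4>0: swap data[2],data[8]; hi=7 → [-2,-3,0,11,-4,-6,-7,9,4,2,10,1,7]
data[mid]=0=0: mid=3
data[mid]=11>0: swap data[3],data[7]; hi=6 → [-2,-3,0,9,-4,-6,-7,11,4,2,10,1,7]
data[mid]=9>0: swap data[3],data[6]; hi=5 → [-2,-3,0,-7,-4,-6,9,11,4,2,10,1,7]
data[mid]=-7<0: swap data[2],data[3]; lo=3,mid=4 → [-2,-3,-7,0,-4,-6,9,11,4,2,10,1,7]
data[mid]=-4<0: swap data[3],data[4]; lo=4,mid=5 → [-2,-3,-7,-4,0,-6,9,11,4,2,10,1,7]
data[mid]=-6<0: swap data[4],data[5]; lo=5,mid=6 → [-2,-3,-7,-4,-6,0,9,11,4,2,10,1,7]
end: lo=5, hi=5; data = [-2,-3,-7,-4,-6,0,9,11,4,2,10,1,7]

[-2,-3,-7,-4,-6,0,9,11,4,2,10,1,7]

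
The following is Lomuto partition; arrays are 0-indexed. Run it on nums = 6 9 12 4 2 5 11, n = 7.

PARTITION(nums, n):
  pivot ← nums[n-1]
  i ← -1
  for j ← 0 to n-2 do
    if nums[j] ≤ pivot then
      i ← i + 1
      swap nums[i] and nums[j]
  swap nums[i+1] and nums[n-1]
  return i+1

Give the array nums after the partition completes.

pivot=11, i=-1
j=0: 6≤11, i=0, swap(0,0) ⇒ 6 9 12 4 2 5 11
j=1: 9≤11, i=1, swap(1,1) ⇒ 6 9 12 4 2 5 11
j=2: 12>11, skip
j=3: 4≤11, i=2, swap(2,3) ⇒ 6 9 4 12 2 5 11
j=4: 2≤11, i=3, swap(3,4) ⇒ 6 9 4 2 12 5 11
j=5: 5≤11, i=4, swap(4,5) ⇒ 6 9 4 2 5 12 11
swap(5,6) ⇒ 6 9 4 2 5 11 12; return 5

6 9 4 2 5 11 12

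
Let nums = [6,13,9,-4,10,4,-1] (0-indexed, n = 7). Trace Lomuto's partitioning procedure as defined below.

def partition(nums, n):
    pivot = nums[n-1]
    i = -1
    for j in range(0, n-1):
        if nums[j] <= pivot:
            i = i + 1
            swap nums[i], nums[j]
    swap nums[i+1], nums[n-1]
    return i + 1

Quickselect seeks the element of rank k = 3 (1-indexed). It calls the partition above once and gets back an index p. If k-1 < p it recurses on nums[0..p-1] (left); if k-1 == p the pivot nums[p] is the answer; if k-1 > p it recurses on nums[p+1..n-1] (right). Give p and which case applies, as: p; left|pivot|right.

pivot = nums[6] = -1; i = -1
j=0: nums[0]=6 > -1 → no swap
j=1: nums[1]=13 > -1 → no swap
j=2: nums[2]=9 > -1 → no swap
j=3: nums[3]=-4 ≤ -1 → i=0, swap nums[0],nums[3] → [-4,13,9,6,10,4,-1]
j=4: nums[4]=10 > -1 → no swap
j=5: nums[5]=4 > -1 → no swap
final swap nums[1],nums[6] → [-4,-1,9,6,10,4,13]; return 1
p = 1; k-1 = 2 > 1 ⇒ right

1; right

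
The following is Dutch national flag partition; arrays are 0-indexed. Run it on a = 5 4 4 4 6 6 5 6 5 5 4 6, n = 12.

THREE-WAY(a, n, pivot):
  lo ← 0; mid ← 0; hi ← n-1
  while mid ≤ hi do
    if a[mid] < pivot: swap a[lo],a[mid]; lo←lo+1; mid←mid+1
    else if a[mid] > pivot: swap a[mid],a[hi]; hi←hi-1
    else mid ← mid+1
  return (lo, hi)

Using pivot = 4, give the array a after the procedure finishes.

pivot = 4; lo=0, mid=0, hi=11
a[mid]=5>4: swap a[0],a[11]; hi=10 → 6 4 4 4 6 6 5 6 5 5 4 5
a[mid]=6>4: swap a[0],a[10]; hi=9 → 4 4 4 4 6 6 5 6 5 5 6 5
a[mid]=4=4: mid=1
a[mid]=4=4: mid=2
a[mid]=4=4: mid=3
a[mid]=4=4: mid=4
a[mid]=6>4: swap a[4],a[9]; hi=8 → 4 4 4 4 5 6 5 6 5 6 6 5
a[mid]=5>4: swap a[4],a[8]; hi=7 → 4 4 4 4 5 6 5 6 5 6 6 5
a[mid]=5>4: swap a[4],a[7]; hi=6 → 4 4 4 4 6 6 5 5 5 6 6 5
a[mid]=6>4: swap a[4],a[6]; hi=5 → 4 4 4 4 5 6 6 5 5 6 6 5
a[mid]=5>4: swap a[4],a[5]; hi=4 → 4 4 4 4 6 5 6 5 5 6 6 5
a[mid]=6>4: swap a[4],a[4]; hi=3 → 4 4 4 4 6 5 6 5 5 6 6 5
end: lo=0, hi=3; a = 4 4 4 4 6 5 6 5 5 6 6 5

4 4 4 4 6 5 6 5 5 6 6 5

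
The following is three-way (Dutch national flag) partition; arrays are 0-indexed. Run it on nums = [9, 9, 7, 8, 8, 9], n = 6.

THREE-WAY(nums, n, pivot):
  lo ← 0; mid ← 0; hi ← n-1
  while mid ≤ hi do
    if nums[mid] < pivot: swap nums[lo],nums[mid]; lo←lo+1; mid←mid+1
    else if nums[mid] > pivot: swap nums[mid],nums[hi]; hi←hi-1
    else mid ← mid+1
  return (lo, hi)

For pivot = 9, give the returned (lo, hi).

lo=0 mid=0 hi=5
9=9: mid=1
9=9: mid=2
7<9: swap(0,2), lo=1 mid=3 ⇒ [7, 9, 9, 8, 8, 9]
8<9: swap(1,3), lo=2 mid=4 ⇒ [7, 8, 9, 9, 8, 9]
8<9: swap(2,4), lo=3 mid=5 ⇒ [7, 8, 8, 9, 9, 9]
9=9: mid=6
done. lo=3 hi=5; nums=[7, 8, 8, 9, 9, 9]

(3, 5)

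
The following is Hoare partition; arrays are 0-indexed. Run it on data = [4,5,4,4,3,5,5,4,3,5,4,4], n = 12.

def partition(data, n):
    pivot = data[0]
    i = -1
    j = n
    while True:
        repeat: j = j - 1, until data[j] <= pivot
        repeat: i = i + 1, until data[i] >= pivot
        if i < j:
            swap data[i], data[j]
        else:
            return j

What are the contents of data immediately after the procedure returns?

[4,4,3,4,3,5,5,4,4,5,5,4]

pivot=4
j stops at 11 (4), i stops at 0 (4); swap ⇒ [4,5,4,4,3,5,5,4,3,5,4,4]
j stops at 10 (4), i stops at 1 (5); swap ⇒ [4,4,4,4,3,5,5,4,3,5,5,4]
j stops at 8 (3), i stops at 2 (4); swap ⇒ [4,4,3,4,3,5,5,4,4,5,5,4]
j stops at 7 (4), i stops at 3 (4); swap ⇒ [4,4,3,4,3,5,5,4,4,5,5,4]
j stops at 4, i stops at 5; i≥j ⇒ return 4. data=[4,4,3,4,3,5,5,4,4,5,5,4]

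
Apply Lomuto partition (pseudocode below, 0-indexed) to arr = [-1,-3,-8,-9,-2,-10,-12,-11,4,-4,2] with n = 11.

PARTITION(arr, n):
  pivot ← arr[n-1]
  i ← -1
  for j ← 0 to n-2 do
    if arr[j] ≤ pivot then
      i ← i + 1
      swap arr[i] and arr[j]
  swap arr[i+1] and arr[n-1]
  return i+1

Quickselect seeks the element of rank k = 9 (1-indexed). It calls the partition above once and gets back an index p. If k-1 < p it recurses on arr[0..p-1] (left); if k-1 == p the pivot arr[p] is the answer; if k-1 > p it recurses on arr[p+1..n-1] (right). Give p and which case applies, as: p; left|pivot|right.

9; left

pivot = arr[10] = 2; i = -1
j=0: arr[0]=-1 ≤ 2 → i=0, swap arr[0],arr[0] (no change) → [-1,-3,-8,-9,-2,-10,-12,-11,4,-4,2]
j=1: arr[1]=-3 ≤ 2 → i=1, swap arr[1],arr[1] (no change) → [-1,-3,-8,-9,-2,-10,-12,-11,4,-4,2]
j=2: arr[2]=-8 ≤ 2 → i=2, swap arr[2],arr[2] (no change) → [-1,-3,-8,-9,-2,-10,-12,-11,4,-4,2]
j=3: arr[3]=-9 ≤ 2 → i=3, swap arr[3],arr[3] (no change) → [-1,-3,-8,-9,-2,-10,-12,-11,4,-4,2]
j=4: arr[4]=-2 ≤ 2 → i=4, swap arr[4],arr[4] (no change) → [-1,-3,-8,-9,-2,-10,-12,-11,4,-4,2]
j=5: arr[5]=-10 ≤ 2 → i=5, swap arr[5],arr[5] (no change) → [-1,-3,-8,-9,-2,-10,-12,-11,4,-4,2]
j=6: arr[6]=-12 ≤ 2 → i=6, swap arr[6],arr[6] (no change) → [-1,-3,-8,-9,-2,-10,-12,-11,4,-4,2]
j=7: arr[7]=-11 ≤ 2 → i=7, swap arr[7],arr[7] (no change) → [-1,-3,-8,-9,-2,-10,-12,-11,4,-4,2]
j=8: arr[8]=4 > 2 → no swap
j=9: arr[9]=-4 ≤ 2 → i=8, swap arr[8],arr[9] → [-1,-3,-8,-9,-2,-10,-12,-11,-4,4,2]
final swap arr[9],arr[10] → [-1,-3,-8,-9,-2,-10,-12,-11,-4,2,4]; return 9
p = 9; k-1 = 8 < 9 ⇒ left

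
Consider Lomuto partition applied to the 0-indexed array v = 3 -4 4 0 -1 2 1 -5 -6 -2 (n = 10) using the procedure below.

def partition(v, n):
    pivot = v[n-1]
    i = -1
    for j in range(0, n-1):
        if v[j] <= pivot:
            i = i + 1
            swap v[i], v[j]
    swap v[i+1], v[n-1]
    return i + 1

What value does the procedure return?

pivot = v[9] = -2; i = -1
j=0: v[0]=3 > -2 → no swap
j=1: v[1]=-4 ≤ -2 → i=0, swap v[0],v[1] → -4 3 4 0 -1 2 1 -5 -6 -2
j=2: v[2]=4 > -2 → no swap
j=3: v[3]=0 > -2 → no swap
j=4: v[4]=-1 > -2 → no swap
j=5: v[5]=2 > -2 → no swap
j=6: v[6]=1 > -2 → no swap
j=7: v[7]=-5 ≤ -2 → i=1, swap v[1],v[7] → -4 -5 4 0 -1 2 1 3 -6 -2
j=8: v[8]=-6 ≤ -2 → i=2, swap v[2],v[8] → -4 -5 -6 0 -1 2 1 3 4 -2
final swap v[3],v[9] → -4 -5 -6 -2 -1 2 1 3 4 0; return 3

3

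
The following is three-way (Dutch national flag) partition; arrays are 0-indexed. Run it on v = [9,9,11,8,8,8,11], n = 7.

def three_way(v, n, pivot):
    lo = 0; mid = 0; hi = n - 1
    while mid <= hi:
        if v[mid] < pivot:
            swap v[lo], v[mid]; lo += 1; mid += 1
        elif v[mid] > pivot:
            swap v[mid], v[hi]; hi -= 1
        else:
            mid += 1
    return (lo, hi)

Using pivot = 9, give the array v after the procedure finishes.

[8,8,8,9,9,11,11]

pivot = 9; lo=0, mid=0, hi=6
v[mid]=9=9: mid=1
v[mid]=9=9: mid=2
v[mid]=11>9: swap v[2],v[6]; hi=5 → [9,9,11,8,8,8,11]
v[mid]=11>9: swap v[2],v[5]; hi=4 → [9,9,8,8,8,11,11]
v[mid]=8<9: swap v[0],v[2]; lo=1,mid=3 → [8,9,9,8,8,11,11]
v[mid]=8<9: swap v[1],v[3]; lo=2,mid=4 → [8,8,9,9,8,11,11]
v[mid]=8<9: swap v[2],v[4]; lo=3,mid=5 → [8,8,8,9,9,11,11]
end: lo=3, hi=4; v = [8,8,8,9,9,11,11]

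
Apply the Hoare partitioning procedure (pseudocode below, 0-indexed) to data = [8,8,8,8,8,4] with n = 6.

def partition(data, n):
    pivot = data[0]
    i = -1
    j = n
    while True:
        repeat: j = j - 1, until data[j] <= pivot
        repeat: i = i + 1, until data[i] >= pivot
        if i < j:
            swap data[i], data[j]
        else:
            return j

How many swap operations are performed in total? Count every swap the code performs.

pivot=8
j stops at 5 (4), i stops at 0 (8); swap ⇒ [4,8,8,8,8,8]
j stops at 4 (8), i stops at 1 (8); swap ⇒ [4,8,8,8,8,8]
j stops at 3 (8), i stops at 2 (8); swap ⇒ [4,8,8,8,8,8]
j stops at 2, i stops at 3; i≥j ⇒ return 2. data=[4,8,8,8,8,8]

3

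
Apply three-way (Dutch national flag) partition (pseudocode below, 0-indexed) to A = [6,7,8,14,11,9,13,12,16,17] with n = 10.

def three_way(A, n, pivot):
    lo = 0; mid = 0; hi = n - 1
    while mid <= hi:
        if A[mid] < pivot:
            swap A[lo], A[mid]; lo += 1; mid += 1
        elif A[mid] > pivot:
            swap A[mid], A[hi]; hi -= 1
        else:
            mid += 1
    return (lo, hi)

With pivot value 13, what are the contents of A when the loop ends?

lo=0 mid=0 hi=9
6<13: swap(0,0), lo=1 mid=1 ⇒ [6,7,8,14,11,9,13,12,16,17]
7<13: swap(1,1), lo=2 mid=2 ⇒ [6,7,8,14,11,9,13,12,16,17]
8<13: swap(2,2), lo=3 mid=3 ⇒ [6,7,8,14,11,9,13,12,16,17]
14>13: swap(3,9), hi=8 ⇒ [6,7,8,17,11,9,13,12,16,14]
17>13: swap(3,8), hi=7 ⇒ [6,7,8,16,11,9,13,12,17,14]
16>13: swap(3,7), hi=6 ⇒ [6,7,8,12,11,9,13,16,17,14]
12<13: swap(3,3), lo=4 mid=4 ⇒ [6,7,8,12,11,9,13,16,17,14]
11<13: swap(4,4), lo=5 mid=5 ⇒ [6,7,8,12,11,9,13,16,17,14]
9<13: swap(5,5), lo=6 mid=6 ⇒ [6,7,8,12,11,9,13,16,17,14]
13=13: mid=7
done. lo=6 hi=6; A=[6,7,8,12,11,9,13,16,17,14]

[6,7,8,12,11,9,13,16,17,14]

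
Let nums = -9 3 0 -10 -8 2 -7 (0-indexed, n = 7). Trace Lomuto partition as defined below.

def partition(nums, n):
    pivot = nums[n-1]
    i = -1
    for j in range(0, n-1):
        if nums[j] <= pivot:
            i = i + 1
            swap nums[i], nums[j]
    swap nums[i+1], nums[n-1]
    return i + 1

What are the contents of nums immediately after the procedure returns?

-9 -10 -8 -7 0 2 3

pivot = nums[6] = -7; i = -1
j=0: nums[0]=-9 ≤ -7 → i=0, swap nums[0],nums[0] (no change) → -9 3 0 -10 -8 2 -7
j=1: nums[1]=3 > -7 → no swap
j=2: nums[2]=0 > -7 → no swap
j=3: nums[3]=-10 ≤ -7 → i=1, swap nums[1],nums[3] → -9 -10 0 3 -8 2 -7
j=4: nums[4]=-8 ≤ -7 → i=2, swap nums[2],nums[4] → -9 -10 -8 3 0 2 -7
j=5: nums[5]=2 > -7 → no swap
final swap nums[3],nums[6] → -9 -10 -8 -7 0 2 3; return 3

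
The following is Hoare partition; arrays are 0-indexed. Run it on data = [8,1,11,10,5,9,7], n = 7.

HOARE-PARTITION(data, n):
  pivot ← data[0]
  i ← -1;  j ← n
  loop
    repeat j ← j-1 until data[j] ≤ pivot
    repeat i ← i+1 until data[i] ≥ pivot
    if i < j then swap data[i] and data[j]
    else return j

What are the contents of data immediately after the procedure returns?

pivot=8
j stops at 6 (7), i stops at 0 (8); swap ⇒ [7,1,11,10,5,9,8]
j stops at 4 (5), i stops at 2 (11); swap ⇒ [7,1,5,10,11,9,8]
j stops at 2, i stops at 3; i≥j ⇒ return 2. data=[7,1,5,10,11,9,8]

[7,1,5,10,11,9,8]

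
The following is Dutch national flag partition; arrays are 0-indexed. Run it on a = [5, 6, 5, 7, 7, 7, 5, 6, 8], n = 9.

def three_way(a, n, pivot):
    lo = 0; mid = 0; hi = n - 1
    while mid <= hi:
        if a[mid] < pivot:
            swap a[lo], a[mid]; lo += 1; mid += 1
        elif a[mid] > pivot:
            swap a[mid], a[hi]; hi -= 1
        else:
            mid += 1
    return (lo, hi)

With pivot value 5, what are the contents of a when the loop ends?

[5, 5, 5, 7, 7, 7, 6, 8, 6]

pivot = 5; lo=0, mid=0, hi=8
a[mid]=5=5: mid=1
a[mid]=6>5: swap a[1],a[8]; hi=7 → [5, 8, 5, 7, 7, 7, 5, 6, 6]
a[mid]=8>5: swap a[1],a[7]; hi=6 → [5, 6, 5, 7, 7, 7, 5, 8, 6]
a[mid]=6>5: swap a[1],a[6]; hi=5 → [5, 5, 5, 7, 7, 7, 6, 8, 6]
a[mid]=5=5: mid=2
a[mid]=5=5: mid=3
a[mid]=7>5: swap a[3],a[5]; hi=4 → [5, 5, 5, 7, 7, 7, 6, 8, 6]
a[mid]=7>5: swap a[3],a[4]; hi=3 → [5, 5, 5, 7, 7, 7, 6, 8, 6]
a[mid]=7>5: swap a[3],a[3]; hi=2 → [5, 5, 5, 7, 7, 7, 6, 8, 6]
end: lo=0, hi=2; a = [5, 5, 5, 7, 7, 7, 6, 8, 6]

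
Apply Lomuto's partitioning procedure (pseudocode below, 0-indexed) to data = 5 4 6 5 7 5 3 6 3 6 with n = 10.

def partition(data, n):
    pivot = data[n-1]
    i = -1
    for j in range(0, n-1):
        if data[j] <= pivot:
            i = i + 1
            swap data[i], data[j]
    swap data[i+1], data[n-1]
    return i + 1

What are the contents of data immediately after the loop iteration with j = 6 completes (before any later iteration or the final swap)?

5 4 6 5 5 3 7 6 3 6

pivot=6, i=-1
j=0: 5≤6, i=0, swap(0,0) ⇒ 5 4 6 5 7 5 3 6 3 6
j=1: 4≤6, i=1, swap(1,1) ⇒ 5 4 6 5 7 5 3 6 3 6
j=2: 6≤6, i=2, swap(2,2) ⇒ 5 4 6 5 7 5 3 6 3 6
j=3: 5≤6, i=3, swap(3,3) ⇒ 5 4 6 5 7 5 3 6 3 6
j=4: 7>6, skip
j=5: 5≤6, i=4, swap(4,5) ⇒ 5 4 6 5 5 7 3 6 3 6
j=6: 3≤6, i=5, swap(5,6) ⇒ 5 4 6 5 5 3 7 6 3 6
(after j=6) data = 5 4 6 5 5 3 7 6 3 6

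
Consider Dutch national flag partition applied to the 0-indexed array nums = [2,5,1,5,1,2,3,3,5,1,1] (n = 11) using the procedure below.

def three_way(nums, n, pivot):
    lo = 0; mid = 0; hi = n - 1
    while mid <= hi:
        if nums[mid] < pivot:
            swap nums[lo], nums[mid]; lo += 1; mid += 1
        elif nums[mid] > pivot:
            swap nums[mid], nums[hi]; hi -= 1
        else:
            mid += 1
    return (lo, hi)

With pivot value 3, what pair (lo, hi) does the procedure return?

pivot = 3; lo=0, mid=0, hi=10
nums[mid]=2<3: swap nums[0],nums[0]; lo=1,mid=1 → [2,5,1,5,1,2,3,3,5,1,1]
nums[mid]=5>3: swap nums[1],nums[10]; hi=9 → [2,1,1,5,1,2,3,3,5,1,5]
nums[mid]=1<3: swap nums[1],nums[1]; lo=2,mid=2 → [2,1,1,5,1,2,3,3,5,1,5]
nums[mid]=1<3: swap nums[2],nums[2]; lo=3,mid=3 → [2,1,1,5,1,2,3,3,5,1,5]
nums[mid]=5>3: swap nums[3],nums[9]; hi=8 → [2,1,1,1,1,2,3,3,5,5,5]
nums[mid]=1<3: swap nums[3],nums[3]; lo=4,mid=4 → [2,1,1,1,1,2,3,3,5,5,5]
nums[mid]=1<3: swap nums[4],nums[4]; lo=5,mid=5 → [2,1,1,1,1,2,3,3,5,5,5]
nums[mid]=2<3: swap nums[5],nums[5]; lo=6,mid=6 → [2,1,1,1,1,2,3,3,5,5,5]
nums[mid]=3=3: mid=7
nums[mid]=3=3: mid=8
nums[mid]=5>3: swap nums[8],nums[8]; hi=7 → [2,1,1,1,1,2,3,3,5,5,5]
end: lo=6, hi=7; nums = [2,1,1,1,1,2,3,3,5,5,5]

(6, 7)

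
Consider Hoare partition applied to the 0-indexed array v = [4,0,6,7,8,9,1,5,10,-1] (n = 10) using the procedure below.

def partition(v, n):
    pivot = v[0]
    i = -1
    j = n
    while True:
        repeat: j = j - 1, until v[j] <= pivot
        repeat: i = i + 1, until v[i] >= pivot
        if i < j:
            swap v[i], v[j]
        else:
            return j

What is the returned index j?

pivot = v[0] = 4; i = -1, j = 10
j→9 (v[9]=-1≤4), i→0 (v[0]=4≥4); i<j, swap → [-1,0,6,7,8,9,1,5,10,4]
j→6 (v[6]=1≤4), i→2 (v[2]=6≥4); i<j, swap → [-1,0,1,7,8,9,6,5,10,4]
j→2, i→3; i≥j, return j=2. v = [-1,0,1,7,8,9,6,5,10,4]

2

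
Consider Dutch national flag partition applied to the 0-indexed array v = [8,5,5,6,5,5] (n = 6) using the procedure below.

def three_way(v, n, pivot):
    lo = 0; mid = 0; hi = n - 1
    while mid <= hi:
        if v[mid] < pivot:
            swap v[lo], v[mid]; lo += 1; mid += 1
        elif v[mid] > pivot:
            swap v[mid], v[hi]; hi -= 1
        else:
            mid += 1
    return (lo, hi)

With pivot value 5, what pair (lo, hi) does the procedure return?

(0, 3)

lo=0 mid=0 hi=5
8>5: swap(0,5), hi=4 ⇒ [5,5,5,6,5,8]
5=5: mid=1
5=5: mid=2
5=5: mid=3
6>5: swap(3,4), hi=3 ⇒ [5,5,5,5,6,8]
5=5: mid=4
done. lo=0 hi=3; v=[5,5,5,5,6,8]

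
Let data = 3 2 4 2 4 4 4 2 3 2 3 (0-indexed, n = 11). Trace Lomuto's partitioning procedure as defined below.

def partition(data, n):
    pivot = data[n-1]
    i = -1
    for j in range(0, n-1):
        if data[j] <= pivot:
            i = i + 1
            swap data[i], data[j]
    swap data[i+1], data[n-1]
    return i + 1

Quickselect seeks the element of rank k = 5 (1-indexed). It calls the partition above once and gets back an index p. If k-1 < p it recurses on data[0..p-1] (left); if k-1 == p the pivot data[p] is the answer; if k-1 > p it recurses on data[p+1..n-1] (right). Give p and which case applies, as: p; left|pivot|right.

pivot = data[10] = 3; i = -1
j=0: data[0]=3 ≤ 3 → i=0, swap data[0],data[0] (no change) → 3 2 4 2 4 4 4 2 3 2 3
j=1: data[1]=2 ≤ 3 → i=1, swap data[1],data[1] (no change) → 3 2 4 2 4 4 4 2 3 2 3
j=2: data[2]=4 > 3 → no swap
j=3: data[3]=2 ≤ 3 → i=2, swap data[2],data[3] → 3 2 2 4 4 4 4 2 3 2 3
j=4: data[4]=4 > 3 → no swap
j=5: data[5]=4 > 3 → no swap
j=6: data[6]=4 > 3 → no swap
j=7: data[7]=2 ≤ 3 → i=3, swap data[3],data[7] → 3 2 2 2 4 4 4 4 3 2 3
j=8: data[8]=3 ≤ 3 → i=4, swap data[4],data[8] → 3 2 2 2 3 4 4 4 4 2 3
j=9: data[9]=2 ≤ 3 → i=5, swap data[5],data[9] → 3 2 2 2 3 2 4 4 4 4 3
final swap data[6],data[10] → 3 2 2 2 3 2 3 4 4 4 4; return 6
p = 6; k-1 = 4 < 6 ⇒ left

6; left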